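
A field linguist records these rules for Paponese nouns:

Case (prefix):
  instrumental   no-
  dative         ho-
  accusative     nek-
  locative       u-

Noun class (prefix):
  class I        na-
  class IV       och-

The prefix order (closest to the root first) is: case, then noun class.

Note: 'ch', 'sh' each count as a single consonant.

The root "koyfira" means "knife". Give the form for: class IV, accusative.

Attach case accusative nek- → nekkoyfira.
Attach noun class class IV och- → ochnekkoyfira.

ochnekkoyfira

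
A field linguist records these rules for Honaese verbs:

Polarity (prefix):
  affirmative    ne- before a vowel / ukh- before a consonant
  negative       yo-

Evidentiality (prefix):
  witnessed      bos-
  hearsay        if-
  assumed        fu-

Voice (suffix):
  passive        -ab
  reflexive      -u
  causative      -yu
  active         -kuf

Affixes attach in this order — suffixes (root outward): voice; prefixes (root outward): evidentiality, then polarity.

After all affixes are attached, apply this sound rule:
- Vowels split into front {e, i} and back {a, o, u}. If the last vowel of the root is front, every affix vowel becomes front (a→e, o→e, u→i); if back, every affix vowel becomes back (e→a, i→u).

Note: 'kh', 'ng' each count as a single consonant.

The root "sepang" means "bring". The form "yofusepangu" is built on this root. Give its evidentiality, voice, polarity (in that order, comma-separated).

assumed, reflexive, negative

Segment: yo-fu-sepang-u.
evidentiality: fu- → assumed.
voice: -u → reflexive.
polarity: yo- → negative.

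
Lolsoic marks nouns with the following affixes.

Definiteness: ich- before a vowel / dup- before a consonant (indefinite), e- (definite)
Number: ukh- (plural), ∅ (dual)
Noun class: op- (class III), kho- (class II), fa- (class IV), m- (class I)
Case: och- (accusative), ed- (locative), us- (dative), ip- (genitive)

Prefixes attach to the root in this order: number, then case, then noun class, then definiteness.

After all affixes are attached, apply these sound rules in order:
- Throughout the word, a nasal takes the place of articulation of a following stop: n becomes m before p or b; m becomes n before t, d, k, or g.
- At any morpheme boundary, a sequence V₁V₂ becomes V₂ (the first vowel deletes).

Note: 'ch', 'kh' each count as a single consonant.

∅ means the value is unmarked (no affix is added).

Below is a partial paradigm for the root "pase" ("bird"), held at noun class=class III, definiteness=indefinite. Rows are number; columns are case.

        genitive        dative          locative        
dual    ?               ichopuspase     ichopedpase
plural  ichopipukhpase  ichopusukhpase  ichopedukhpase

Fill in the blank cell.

number = dual: zero marking, form stays pase.
Attach case genitive ip- → ippase.
Attach noun class class III op- → opippase.
Attach definiteness indefinite ich- (before vowel 'o') → ichopippase.
Nasal assimilation: no change.
Vowel deletion: no change.

ichopippase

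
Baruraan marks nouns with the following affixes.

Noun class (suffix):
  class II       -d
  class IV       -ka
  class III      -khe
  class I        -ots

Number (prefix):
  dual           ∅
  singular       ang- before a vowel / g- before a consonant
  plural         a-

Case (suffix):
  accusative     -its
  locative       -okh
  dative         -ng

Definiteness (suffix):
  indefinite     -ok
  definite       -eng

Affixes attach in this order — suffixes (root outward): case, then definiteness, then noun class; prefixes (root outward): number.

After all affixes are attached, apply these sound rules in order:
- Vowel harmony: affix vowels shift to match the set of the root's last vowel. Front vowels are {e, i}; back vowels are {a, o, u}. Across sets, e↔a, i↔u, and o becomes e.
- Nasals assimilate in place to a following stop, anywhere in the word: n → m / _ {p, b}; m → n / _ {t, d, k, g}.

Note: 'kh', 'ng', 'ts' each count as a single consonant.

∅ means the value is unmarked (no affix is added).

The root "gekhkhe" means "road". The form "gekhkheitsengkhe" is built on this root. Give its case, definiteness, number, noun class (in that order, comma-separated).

Segment: gekhkhe-its-eng-khe.
case: -its → accusative.
definiteness: -eng → definite.
number: ∅ → dual.
noun class: -khe → class III.

accusative, definite, dual, class III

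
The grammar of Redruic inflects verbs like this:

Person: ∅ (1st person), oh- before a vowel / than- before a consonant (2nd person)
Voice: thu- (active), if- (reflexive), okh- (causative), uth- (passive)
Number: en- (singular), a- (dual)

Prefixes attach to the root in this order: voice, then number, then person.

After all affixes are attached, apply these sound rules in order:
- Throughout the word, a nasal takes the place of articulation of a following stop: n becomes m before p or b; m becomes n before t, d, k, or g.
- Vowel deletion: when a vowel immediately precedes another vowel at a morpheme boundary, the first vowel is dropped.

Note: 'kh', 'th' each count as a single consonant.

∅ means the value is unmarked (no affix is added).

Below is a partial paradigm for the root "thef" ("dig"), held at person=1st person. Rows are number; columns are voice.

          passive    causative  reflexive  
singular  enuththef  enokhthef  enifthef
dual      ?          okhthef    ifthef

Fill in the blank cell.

Attach voice passive uth- → uththef.
Attach number dual a- → auththef.
person = 1st person: zero marking, form stays auththef.
Nasal assimilation: no change.
Apply vowel deletion: auththef → uththef.

uththef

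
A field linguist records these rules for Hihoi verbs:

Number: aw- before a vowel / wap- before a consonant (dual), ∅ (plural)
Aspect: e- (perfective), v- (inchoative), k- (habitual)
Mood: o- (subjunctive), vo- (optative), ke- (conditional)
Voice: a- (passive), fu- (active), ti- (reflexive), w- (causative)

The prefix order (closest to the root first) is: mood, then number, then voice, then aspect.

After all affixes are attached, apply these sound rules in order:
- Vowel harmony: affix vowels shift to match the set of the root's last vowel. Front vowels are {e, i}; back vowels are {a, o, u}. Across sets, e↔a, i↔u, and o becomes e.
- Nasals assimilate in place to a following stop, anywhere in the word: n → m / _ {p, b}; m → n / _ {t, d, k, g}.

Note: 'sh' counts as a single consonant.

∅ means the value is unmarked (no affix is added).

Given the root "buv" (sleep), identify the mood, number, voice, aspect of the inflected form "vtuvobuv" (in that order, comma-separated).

optative, plural, reflexive, inchoative

Segment: v-ti-vo-buv.
mood: vo- → optative.
number: ∅ → plural.
voice: ti- → reflexive.
aspect: v- → inchoative.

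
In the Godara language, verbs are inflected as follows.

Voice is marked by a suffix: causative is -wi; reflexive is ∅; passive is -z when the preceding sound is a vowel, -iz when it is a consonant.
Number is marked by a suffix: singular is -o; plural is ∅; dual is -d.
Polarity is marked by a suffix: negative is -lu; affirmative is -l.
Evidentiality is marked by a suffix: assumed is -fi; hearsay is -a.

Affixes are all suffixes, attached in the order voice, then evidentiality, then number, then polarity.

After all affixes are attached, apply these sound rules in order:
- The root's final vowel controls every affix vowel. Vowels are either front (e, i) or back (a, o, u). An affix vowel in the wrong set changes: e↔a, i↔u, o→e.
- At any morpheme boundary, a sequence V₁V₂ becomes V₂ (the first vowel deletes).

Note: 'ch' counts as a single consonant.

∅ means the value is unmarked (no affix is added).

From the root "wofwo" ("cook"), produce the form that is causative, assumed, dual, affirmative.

Attach voice causative -wi → wofwowi.
Attach evidentiality assumed -fi → wofwowifi.
Attach number dual -d → wofwowifid.
Attach polarity affirmative -l → wofwowifidl.
Apply vowel harmony: wofwowifidl → wofwowufudl.
Vowel deletion: no change.

wofwowufudl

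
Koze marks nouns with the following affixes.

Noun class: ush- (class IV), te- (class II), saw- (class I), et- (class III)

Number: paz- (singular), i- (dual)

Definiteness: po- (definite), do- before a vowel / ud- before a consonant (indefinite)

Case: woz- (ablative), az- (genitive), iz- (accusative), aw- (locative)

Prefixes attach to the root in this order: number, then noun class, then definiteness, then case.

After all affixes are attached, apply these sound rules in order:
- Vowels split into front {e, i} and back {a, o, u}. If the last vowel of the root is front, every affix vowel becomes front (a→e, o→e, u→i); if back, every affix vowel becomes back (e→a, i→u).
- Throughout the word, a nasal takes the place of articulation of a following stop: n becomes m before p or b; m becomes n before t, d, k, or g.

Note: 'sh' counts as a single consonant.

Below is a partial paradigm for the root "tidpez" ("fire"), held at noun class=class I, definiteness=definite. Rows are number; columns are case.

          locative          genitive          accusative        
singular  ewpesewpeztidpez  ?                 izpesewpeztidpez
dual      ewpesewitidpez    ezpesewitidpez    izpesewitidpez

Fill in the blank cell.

ezpesewpeztidpez

Attach number singular paz- → paztidpez.
Attach noun class class I saw- → sawpaztidpez.
Attach definiteness definite po- → posawpaztidpez.
Attach case genitive az- → azposawpaztidpez.
Apply vowel harmony: azposawpaztidpez → ezpesewpeztidpez.
Nasal assimilation: no change.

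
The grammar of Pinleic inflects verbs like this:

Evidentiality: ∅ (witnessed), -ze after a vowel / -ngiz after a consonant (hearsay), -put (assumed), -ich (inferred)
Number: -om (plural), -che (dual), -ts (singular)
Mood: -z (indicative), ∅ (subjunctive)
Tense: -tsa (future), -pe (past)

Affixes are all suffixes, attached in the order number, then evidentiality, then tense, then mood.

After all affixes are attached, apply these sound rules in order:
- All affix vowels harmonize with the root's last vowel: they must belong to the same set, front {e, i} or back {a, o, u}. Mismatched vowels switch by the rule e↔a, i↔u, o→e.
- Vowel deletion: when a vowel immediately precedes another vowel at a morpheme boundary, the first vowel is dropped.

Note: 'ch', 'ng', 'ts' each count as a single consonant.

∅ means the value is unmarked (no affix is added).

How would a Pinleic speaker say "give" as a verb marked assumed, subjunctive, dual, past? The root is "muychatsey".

Attach number dual -che → muychatseyche.
Attach evidentiality assumed -put → muychatseycheput.
Attach tense past -pe → muychatseycheputpe.
mood = subjunctive: zero marking, form stays muychatseycheputpe.
Apply vowel harmony: muychatseycheputpe → muychatseychepitpe.
Vowel deletion: no change.

muychatseychepitpe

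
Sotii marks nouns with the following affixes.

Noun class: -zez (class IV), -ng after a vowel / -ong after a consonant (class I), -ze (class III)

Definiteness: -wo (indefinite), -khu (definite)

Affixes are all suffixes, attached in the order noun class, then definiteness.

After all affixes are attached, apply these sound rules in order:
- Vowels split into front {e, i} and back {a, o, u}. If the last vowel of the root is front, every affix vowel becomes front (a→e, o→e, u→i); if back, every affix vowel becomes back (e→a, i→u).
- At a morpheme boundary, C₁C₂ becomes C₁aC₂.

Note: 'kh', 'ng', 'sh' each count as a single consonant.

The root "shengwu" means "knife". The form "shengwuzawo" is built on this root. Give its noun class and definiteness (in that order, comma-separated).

class III, indefinite

Segment: shengwu-ze-wo.
noun class: -ze → class III.
definiteness: -wo → indefinite.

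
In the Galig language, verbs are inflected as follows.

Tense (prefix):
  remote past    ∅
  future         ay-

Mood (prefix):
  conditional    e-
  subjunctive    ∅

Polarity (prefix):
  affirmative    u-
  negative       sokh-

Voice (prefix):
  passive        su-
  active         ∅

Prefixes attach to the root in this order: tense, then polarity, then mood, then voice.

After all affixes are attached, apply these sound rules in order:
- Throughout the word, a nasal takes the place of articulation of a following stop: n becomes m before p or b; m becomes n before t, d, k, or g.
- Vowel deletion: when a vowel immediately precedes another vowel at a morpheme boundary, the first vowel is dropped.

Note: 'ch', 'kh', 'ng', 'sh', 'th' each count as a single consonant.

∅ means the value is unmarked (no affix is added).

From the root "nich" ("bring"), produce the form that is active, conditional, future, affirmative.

Attach tense future ay- → aynich.
Attach polarity affirmative u- → uaynich.
Attach mood conditional e- → euaynich.
voice = active: zero marking, form stays euaynich.
Nasal assimilation: no change.
Apply vowel deletion: euaynich → aynich.

aynich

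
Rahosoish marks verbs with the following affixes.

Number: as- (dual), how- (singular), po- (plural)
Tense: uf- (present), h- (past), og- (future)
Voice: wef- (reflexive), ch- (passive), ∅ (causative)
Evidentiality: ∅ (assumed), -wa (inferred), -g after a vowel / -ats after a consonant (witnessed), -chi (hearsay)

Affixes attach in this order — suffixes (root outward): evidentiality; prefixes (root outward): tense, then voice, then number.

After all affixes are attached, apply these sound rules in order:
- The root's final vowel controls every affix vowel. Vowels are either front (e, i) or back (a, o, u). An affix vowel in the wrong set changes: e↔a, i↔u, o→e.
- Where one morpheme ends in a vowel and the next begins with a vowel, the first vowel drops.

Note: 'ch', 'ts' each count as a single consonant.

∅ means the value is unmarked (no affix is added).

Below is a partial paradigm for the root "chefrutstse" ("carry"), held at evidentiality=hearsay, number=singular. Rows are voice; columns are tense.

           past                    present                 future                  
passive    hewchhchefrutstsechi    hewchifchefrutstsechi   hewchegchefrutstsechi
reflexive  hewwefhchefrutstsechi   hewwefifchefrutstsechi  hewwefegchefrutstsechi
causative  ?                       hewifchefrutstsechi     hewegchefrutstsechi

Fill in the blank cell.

hewhchefrutstsechi

Attach tense past h- → hchefrutstse.
Attach evidentiality hearsay -chi → hchefrutstsechi.
voice = causative: zero marking, form stays hchefrutstsechi.
Attach number singular how- → howhchefrutstsechi.
Apply vowel harmony: howhchefrutstsechi → hewhchefrutstsechi.
Vowel deletion: no change.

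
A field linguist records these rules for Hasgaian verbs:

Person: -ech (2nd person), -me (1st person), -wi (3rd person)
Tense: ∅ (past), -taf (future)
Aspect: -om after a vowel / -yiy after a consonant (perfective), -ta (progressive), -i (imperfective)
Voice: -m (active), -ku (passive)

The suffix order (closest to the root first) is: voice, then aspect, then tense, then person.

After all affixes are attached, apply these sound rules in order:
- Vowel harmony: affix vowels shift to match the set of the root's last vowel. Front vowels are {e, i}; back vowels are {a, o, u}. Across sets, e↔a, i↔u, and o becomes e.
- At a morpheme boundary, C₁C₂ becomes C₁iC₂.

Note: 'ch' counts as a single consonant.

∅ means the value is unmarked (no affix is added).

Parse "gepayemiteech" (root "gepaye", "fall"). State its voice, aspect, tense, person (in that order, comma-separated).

Segment: gepaye-m-ta-ech.
voice: -m → active.
aspect: -ta → progressive.
tense: ∅ → past.
person: -ech → 2nd person.

active, progressive, past, 2nd person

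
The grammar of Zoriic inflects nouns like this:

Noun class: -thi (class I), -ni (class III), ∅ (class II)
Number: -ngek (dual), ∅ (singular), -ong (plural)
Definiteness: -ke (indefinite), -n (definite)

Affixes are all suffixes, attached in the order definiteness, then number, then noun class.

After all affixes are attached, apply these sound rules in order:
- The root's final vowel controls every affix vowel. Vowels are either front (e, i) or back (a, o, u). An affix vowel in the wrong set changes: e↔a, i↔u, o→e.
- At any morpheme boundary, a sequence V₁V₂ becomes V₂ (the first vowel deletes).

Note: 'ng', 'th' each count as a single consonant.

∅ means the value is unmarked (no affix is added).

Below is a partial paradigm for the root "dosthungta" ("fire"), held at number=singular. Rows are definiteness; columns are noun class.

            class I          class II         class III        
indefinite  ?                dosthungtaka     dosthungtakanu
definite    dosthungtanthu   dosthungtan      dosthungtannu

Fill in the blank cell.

dosthungtakathu

Attach definiteness indefinite -ke → dosthungtake.
number = singular: zero marking, form stays dosthungtake.
Attach noun class class I -thi → dosthungtakethi.
Apply vowel harmony: dosthungtakethi → dosthungtakathu.
Vowel deletion: no change.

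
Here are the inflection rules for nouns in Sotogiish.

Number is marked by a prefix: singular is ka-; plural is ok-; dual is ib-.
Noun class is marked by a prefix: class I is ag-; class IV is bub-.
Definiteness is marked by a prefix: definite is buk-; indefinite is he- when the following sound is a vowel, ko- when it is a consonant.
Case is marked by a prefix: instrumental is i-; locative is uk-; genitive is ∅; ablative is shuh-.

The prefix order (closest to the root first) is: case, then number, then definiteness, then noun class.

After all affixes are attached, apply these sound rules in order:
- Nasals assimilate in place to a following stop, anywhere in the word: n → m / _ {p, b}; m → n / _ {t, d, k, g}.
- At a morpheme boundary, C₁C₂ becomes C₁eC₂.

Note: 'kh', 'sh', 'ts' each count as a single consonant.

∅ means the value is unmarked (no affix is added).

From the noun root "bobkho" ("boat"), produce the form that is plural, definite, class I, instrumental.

Attach case instrumental i- → ibobkho.
Attach number plural ok- → okibobkho.
Attach definiteness definite buk- → bukokibobkho.
Attach noun class class I ag- → agbukokibobkho.
Nasal assimilation: no change.
Apply epenthesis: agbukokibobkho → agebukokibobkho.

agebukokibobkho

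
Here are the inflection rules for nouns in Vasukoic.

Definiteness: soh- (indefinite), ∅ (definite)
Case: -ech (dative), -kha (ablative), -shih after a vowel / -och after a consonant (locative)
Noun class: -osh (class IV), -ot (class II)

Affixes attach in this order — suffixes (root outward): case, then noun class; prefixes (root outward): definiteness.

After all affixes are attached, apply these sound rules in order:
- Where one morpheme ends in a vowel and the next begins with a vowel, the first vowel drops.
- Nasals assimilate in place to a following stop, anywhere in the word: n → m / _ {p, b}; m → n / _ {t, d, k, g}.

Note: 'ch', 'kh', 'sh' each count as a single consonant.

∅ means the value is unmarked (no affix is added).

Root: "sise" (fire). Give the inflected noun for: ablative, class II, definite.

sisekhot

definiteness = definite: zero marking, form stays sise.
Attach case ablative -kha → sisekha.
Attach noun class class II -ot → sisekhaot.
Apply vowel deletion: sisekhaot → sisekhot.
Nasal assimilation: no change.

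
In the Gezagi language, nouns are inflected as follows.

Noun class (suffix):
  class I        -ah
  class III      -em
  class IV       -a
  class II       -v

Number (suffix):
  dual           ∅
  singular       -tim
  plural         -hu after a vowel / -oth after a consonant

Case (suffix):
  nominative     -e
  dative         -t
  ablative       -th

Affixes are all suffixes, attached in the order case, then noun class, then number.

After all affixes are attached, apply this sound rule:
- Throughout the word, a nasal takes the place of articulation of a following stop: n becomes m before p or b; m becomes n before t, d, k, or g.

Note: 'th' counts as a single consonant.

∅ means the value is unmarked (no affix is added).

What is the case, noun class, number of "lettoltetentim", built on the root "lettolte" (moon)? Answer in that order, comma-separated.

dative, class III, singular

Segment: lettolte-t-em-tim.
case: -t → dative.
noun class: -em → class III.
number: -tim → singular.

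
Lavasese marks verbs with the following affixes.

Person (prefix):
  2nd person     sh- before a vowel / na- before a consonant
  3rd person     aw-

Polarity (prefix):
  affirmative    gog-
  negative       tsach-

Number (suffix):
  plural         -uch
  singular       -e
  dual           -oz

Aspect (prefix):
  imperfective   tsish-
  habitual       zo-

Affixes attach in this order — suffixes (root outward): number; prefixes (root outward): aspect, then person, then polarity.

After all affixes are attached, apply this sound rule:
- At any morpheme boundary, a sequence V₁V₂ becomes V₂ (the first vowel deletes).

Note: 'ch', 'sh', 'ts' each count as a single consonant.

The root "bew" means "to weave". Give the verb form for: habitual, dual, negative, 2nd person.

tsachnazobewoz

Attach aspect habitual zo- → zobew.
Attach person 2nd person na- (before consonant 'z') → nazobew.
Attach polarity negative tsach- → tsachnazobew.
Attach number dual -oz → tsachnazobewoz.
Vowel deletion: no change.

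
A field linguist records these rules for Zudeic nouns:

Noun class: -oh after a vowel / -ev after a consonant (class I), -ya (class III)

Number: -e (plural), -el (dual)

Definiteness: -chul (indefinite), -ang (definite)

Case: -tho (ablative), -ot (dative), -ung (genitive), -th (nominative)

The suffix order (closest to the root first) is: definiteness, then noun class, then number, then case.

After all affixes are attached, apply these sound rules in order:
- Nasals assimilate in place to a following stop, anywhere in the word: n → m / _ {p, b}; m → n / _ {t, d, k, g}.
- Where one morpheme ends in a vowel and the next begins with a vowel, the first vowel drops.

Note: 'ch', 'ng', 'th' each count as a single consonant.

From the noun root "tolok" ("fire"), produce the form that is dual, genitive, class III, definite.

tolokangyelung

Attach definiteness definite -ang → tolokang.
Attach noun class class III -ya → tolokangya.
Attach number dual -el → tolokangyael.
Attach case genitive -ung → tolokangyaelung.
Nasal assimilation: no change.
Apply vowel deletion: tolokangyaelung → tolokangyelung.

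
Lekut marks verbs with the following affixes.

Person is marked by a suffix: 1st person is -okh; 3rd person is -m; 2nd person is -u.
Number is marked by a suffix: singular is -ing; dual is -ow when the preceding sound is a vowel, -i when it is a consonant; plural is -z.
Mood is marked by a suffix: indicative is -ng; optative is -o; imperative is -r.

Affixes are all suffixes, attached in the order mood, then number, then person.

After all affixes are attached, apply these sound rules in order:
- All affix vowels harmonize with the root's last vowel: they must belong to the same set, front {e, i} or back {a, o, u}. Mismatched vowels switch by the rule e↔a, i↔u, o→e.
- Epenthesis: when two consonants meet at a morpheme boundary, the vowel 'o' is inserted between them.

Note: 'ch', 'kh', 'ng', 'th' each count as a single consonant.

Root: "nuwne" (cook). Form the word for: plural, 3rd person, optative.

Attach mood optative -o → nuwneo.
Attach number plural -z → nuwneoz.
Attach person 3rd person -m → nuwneozm.
Apply vowel harmony: nuwneozm → nuwneezm.
Apply epenthesis: nuwneezm → nuwneezom.

nuwneezom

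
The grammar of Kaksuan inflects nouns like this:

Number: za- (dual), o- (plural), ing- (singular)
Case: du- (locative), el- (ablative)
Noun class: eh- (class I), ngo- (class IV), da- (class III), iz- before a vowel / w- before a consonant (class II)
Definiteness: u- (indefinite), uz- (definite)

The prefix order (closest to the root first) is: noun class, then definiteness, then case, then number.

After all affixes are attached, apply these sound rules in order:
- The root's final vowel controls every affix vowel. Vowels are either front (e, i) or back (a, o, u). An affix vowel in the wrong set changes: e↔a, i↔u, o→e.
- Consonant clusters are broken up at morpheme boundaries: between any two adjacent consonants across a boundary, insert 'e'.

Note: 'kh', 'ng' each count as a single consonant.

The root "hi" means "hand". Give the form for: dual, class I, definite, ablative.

Attach noun class class I eh- → ehhi.
Attach definiteness definite uz- → uzehhi.
Attach case ablative el- → eluzehhi.
Attach number dual za- → zaeluzehhi.
Apply vowel harmony: zaeluzehhi → zeelizehhi.
Apply epenthesis: zeelizehhi → zeelizehehi.

zeelizehehi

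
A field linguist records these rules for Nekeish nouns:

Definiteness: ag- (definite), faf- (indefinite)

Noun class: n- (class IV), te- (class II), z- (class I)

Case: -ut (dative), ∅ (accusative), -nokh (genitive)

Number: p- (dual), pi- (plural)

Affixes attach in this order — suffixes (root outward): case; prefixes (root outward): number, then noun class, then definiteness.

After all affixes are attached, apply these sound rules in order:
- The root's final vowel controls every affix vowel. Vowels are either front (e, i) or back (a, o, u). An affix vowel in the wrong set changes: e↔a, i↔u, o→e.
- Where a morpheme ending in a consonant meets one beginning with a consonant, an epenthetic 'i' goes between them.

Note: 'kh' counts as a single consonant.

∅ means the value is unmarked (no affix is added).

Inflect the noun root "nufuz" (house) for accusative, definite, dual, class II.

case = accusative: zero marking, form stays nufuz.
Attach number dual p- → pnufuz.
Attach noun class class II te- → tepnufuz.
Attach definiteness definite ag- → agtepnufuz.
Apply vowel harmony: agtepnufuz → agtapnufuz.
Apply epenthesis: agtapnufuz → agitapinufuz.

agitapinufuz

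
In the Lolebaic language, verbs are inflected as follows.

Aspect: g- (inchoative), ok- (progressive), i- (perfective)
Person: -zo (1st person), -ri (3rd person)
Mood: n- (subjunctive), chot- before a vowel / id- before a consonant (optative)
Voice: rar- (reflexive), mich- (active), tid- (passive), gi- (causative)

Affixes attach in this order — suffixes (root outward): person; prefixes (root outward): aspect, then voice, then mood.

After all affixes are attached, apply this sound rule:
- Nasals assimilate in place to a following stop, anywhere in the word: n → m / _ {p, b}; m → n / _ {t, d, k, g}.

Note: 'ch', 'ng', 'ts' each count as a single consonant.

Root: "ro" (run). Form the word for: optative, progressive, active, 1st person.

idmichokrozo

Attach aspect progressive ok- → okro.
Attach voice active mich- → michokro.
Attach mood optative id- (before consonant 'm') → idmichokro.
Attach person 1st person -zo → idmichokrozo.
Nasal assimilation: no change.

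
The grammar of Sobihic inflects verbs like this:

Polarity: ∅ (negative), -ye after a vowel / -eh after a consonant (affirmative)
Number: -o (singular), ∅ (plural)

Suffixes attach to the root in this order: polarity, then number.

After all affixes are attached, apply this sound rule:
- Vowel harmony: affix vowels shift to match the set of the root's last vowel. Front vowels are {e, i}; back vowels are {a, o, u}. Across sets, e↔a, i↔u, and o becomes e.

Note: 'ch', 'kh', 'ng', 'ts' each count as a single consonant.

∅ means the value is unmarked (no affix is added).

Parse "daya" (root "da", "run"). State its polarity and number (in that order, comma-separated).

affirmative, plural

Segment: da-ye.
polarity: -ye/eh → affirmative.
number: ∅ → plural.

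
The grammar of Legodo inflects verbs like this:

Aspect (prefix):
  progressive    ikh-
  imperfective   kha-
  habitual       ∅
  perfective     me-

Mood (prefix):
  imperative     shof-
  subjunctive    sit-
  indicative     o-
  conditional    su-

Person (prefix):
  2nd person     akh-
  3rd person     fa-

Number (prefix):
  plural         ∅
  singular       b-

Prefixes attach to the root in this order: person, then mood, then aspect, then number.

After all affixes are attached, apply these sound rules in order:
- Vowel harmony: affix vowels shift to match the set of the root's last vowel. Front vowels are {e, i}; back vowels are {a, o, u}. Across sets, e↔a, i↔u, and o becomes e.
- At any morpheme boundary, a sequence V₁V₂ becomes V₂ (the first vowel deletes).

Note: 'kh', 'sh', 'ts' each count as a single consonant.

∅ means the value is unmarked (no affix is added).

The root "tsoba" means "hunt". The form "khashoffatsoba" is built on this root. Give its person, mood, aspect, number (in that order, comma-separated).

Segment: kha-shof-fa-tsoba.
person: fa- → 3rd person.
mood: shof- → imperative.
aspect: kha- → imperfective.
number: ∅ → plural.

3rd person, imperative, imperfective, plural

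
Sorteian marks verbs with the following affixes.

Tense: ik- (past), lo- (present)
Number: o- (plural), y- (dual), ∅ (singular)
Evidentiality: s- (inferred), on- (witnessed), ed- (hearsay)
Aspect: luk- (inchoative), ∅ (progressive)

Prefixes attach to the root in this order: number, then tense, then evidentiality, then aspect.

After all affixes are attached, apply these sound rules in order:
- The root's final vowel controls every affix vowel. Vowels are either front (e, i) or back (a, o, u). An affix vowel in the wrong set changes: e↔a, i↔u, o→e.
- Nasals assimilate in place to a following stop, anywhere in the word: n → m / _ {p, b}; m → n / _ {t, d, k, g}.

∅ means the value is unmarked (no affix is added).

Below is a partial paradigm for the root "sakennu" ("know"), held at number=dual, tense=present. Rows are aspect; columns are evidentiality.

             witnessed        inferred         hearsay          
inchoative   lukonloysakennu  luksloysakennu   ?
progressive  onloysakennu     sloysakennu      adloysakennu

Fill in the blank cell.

Attach number dual y- → ysakennu.
Attach tense present lo- → loysakennu.
Attach evidentiality hearsay ed- → edloysakennu.
Attach aspect inchoative luk- → lukedloysakennu.
Apply vowel harmony: lukedloysakennu → lukadloysakennu.
Nasal assimilation: no change.

lukadloysakennu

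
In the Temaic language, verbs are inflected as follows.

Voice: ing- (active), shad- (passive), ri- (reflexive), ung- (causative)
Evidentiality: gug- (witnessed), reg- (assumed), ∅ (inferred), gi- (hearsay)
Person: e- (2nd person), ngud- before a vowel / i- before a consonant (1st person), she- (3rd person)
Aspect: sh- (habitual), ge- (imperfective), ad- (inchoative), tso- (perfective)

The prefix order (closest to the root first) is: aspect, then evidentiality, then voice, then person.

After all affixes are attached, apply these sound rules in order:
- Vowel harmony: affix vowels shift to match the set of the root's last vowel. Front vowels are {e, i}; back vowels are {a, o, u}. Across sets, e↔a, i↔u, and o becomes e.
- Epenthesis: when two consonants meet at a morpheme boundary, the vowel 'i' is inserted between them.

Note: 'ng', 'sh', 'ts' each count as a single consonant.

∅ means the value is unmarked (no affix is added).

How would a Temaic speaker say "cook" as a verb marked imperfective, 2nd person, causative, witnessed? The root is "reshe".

Attach aspect imperfective ge- → gereshe.
Attach evidentiality witnessed gug- → guggereshe.
Attach voice causative ung- → ungguggereshe.
Attach person 2nd person e- → eungguggereshe.
Apply vowel harmony: eungguggereshe → einggiggereshe.
Apply epenthesis: einggiggereshe → eingigigigereshe.

eingigigigereshe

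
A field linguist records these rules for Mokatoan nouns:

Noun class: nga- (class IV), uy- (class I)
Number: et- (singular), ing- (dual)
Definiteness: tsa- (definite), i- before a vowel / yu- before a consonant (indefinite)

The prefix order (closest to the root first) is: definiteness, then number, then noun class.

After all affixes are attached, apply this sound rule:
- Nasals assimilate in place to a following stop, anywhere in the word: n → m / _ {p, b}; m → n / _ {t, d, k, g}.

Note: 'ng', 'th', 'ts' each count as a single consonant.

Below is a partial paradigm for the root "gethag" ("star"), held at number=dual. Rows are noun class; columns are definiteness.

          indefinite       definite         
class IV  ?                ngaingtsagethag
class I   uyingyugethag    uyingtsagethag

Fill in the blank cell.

ngaingyugethag

Attach definiteness indefinite yu- (before consonant 'g') → yugethag.
Attach number dual ing- → ingyugethag.
Attach noun class class IV nga- → ngaingyugethag.
Nasal assimilation: no change.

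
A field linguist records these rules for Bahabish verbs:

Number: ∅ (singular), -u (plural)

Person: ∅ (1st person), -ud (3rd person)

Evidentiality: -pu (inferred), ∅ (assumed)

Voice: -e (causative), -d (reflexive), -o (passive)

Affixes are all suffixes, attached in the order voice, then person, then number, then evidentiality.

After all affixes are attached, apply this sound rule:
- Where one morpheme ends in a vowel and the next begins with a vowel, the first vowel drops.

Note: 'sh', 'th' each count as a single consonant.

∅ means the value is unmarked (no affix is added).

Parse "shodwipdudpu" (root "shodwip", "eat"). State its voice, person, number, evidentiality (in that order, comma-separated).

reflexive, 3rd person, singular, inferred

Segment: shodwip-d-ud-pu.
voice: -d → reflexive.
person: -ud → 3rd person.
number: ∅ → singular.
evidentiality: -pu → inferred.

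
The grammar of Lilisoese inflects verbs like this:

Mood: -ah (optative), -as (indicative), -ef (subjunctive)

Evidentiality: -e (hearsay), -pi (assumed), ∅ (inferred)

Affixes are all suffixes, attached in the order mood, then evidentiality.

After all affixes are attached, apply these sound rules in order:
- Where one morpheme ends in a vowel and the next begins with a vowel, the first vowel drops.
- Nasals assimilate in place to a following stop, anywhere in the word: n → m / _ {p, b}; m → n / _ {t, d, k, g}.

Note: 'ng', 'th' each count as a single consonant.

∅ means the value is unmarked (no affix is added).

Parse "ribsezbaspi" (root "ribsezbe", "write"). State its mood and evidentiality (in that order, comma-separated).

Segment: ribsezbe-as-pi.
mood: -as → indicative.
evidentiality: -pi → assumed.

indicative, assumed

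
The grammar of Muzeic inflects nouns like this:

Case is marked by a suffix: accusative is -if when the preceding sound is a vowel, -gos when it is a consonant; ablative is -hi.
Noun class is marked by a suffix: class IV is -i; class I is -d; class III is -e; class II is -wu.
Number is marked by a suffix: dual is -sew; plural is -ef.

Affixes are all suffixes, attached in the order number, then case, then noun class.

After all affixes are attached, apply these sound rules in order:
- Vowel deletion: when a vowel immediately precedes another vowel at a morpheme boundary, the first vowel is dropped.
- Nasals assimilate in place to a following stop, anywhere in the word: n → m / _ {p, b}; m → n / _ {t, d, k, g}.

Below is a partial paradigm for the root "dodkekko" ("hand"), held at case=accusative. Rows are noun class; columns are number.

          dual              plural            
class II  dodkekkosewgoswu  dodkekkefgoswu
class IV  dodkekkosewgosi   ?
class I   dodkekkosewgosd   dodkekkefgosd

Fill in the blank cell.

dodkekkefgosi

Attach number plural -ef → dodkekkoef.
Attach case accusative -gos (after consonant 'f') → dodkekkoefgos.
Attach noun class class IV -i → dodkekkoefgosi.
Apply vowel deletion: dodkekkoefgosi → dodkekkefgosi.
Nasal assimilation: no change.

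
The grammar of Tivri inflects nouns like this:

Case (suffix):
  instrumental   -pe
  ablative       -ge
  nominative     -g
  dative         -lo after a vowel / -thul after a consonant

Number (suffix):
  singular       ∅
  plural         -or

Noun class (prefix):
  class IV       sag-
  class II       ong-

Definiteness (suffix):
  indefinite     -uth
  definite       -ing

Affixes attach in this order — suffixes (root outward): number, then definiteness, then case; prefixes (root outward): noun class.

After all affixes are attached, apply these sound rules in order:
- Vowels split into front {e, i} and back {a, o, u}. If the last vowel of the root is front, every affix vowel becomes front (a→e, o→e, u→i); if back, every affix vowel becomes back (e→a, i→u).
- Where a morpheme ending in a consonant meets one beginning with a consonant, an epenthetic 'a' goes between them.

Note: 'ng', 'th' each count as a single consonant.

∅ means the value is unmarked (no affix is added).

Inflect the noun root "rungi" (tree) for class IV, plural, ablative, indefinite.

Attach number plural -or → rungior.
Attach definiteness indefinite -uth → rungioruth.
Attach noun class class IV sag- → sagrungioruth.
Attach case ablative -ge → sagrungioruthge.
Apply vowel harmony: sagrungioruthge → segrungierithge.
Apply epenthesis: segrungierithge → segarungierithage.

segarungierithage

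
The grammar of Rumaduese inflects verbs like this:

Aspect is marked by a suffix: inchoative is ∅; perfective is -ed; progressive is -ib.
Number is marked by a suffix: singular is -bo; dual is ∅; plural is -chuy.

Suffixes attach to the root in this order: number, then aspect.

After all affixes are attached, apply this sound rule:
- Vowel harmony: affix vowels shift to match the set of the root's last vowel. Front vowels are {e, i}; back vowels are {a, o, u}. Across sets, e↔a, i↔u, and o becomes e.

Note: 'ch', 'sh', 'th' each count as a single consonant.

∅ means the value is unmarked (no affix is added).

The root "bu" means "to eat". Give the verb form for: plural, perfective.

Attach number plural -chuy → buchuy.
Attach aspect perfective -ed → buchuyed.
Apply vowel harmony: buchuyed → buchuyad.

buchuyad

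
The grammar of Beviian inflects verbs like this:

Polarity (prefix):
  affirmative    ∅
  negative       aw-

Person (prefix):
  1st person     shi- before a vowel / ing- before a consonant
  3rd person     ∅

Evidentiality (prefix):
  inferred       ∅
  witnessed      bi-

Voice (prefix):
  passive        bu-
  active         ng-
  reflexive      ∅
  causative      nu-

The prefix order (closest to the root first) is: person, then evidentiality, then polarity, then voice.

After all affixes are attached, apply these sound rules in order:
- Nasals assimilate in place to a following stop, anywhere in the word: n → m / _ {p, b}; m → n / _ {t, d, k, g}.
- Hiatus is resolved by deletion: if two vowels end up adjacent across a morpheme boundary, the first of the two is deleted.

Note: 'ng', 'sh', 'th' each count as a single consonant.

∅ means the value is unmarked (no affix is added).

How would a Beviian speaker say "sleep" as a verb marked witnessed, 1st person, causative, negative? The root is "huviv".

Attach person 1st person ing- (before consonant 'h') → inghuviv.
Attach evidentiality witnessed bi- → biinghuviv.
Attach polarity negative aw- → awbiinghuviv.
Attach voice causative nu- → nuawbiinghuviv.
Nasal assimilation: no change.
Apply vowel deletion: nuawbiinghuviv → nawbinghuviv.

nawbinghuviv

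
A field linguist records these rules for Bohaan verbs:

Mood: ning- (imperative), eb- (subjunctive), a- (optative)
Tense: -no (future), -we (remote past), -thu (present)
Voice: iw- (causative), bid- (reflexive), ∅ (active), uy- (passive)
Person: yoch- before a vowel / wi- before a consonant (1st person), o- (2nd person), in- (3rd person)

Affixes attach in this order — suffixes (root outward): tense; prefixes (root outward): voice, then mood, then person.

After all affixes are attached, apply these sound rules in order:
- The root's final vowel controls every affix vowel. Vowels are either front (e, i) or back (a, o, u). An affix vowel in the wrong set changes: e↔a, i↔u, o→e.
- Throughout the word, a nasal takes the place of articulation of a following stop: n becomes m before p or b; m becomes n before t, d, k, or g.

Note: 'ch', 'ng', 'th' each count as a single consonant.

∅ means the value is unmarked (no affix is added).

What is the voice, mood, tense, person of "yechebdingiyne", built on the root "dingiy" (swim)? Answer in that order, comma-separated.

active, subjunctive, future, 1st person

Segment: yoch-eb-dingiy-no.
voice: ∅ → active.
mood: eb- → subjunctive.
tense: -no → future.
person: yoch/wi- → 1st person.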